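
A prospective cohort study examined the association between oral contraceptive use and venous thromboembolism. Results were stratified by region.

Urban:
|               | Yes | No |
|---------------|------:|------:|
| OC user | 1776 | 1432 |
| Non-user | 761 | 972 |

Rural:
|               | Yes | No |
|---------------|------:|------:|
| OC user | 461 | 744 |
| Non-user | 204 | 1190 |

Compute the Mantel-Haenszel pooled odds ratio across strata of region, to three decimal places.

2.009

OR_MH = Σ(aᵢdᵢ/nᵢ) / Σ(bᵢcᵢ/nᵢ), where nᵢ is the stratum total.
Stratum 1 (Urban): n = 4941; a·d/n = 1776·972/4941 = 349.3770; b·c/n = 1432·761/4941 = 220.5529
Stratum 2 (Rural): n = 2599; a·d/n = 461·1190/2599 = 211.0773; b·c/n = 744·204/2599 = 58.3978
OR_MH = (349.3770 + 211.0773) / (220.5529 + 58.3978) = 560.4544 / 278.9508 = 2.00915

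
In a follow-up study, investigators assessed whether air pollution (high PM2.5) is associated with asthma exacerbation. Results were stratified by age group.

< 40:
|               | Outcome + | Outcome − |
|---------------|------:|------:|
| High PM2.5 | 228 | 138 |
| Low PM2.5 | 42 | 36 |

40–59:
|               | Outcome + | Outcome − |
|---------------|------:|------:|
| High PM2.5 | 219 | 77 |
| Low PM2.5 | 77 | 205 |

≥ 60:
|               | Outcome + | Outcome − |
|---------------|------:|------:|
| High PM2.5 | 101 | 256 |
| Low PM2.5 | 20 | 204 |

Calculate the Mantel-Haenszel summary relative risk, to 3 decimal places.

2.152

RR_MH = Σ(aᵢ·n₀ᵢ/nᵢ) / Σ(cᵢ·n₁ᵢ/nᵢ), with n₁ᵢ = aᵢ+bᵢ (exposed), n₀ᵢ = cᵢ+dᵢ (unexposed), nᵢ = n₁ᵢ+n₀ᵢ.
Stratum 1 (< 40): n₁ = 366, n₀ = 78, n = 444; a·n₀/n = 228·78/444 = 40.0541; c·n₁/n = 42·366/444 = 34.6216
Stratum 2 (40–59): n₁ = 296, n₀ = 282, n = 578; a·n₀/n = 219·282/578 = 106.8478; c·n₁/n = 77·296/578 = 39.4325
Stratum 3 (≥ 60): n₁ = 357, n₀ = 224, n = 581; a·n₀/n = 101·224/581 = 38.9398; c·n₁/n = 20·357/581 = 12.2892
RR_MH = (40.0541 + 106.8478 + 38.9398) / (34.6216 + 39.4325 + 12.2892) = 185.8416 / 86.3433 = 2.15236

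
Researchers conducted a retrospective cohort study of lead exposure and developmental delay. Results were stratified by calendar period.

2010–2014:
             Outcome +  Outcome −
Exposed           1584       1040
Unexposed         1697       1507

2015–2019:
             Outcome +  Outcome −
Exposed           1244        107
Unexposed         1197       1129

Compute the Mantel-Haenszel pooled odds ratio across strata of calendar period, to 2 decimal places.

2.34

OR_MH = Σ(aᵢdᵢ/nᵢ) / Σ(bᵢcᵢ/nᵢ), where nᵢ is the stratum total.
Stratum 1 (2010–2014): n = 5828; a·d/n = 1584·1507/5828 = 409.5896; b·c/n = 1040·1697/5828 = 302.8277
Stratum 2 (2015–2019): n = 3677; a·d/n = 1244·1129/3677 = 381.9625; b·c/n = 107·1197/3677 = 34.8325
OR_MH = (409.5896 + 381.9625) / (302.8277 + 34.8325) = 791.5520 / 337.6602 = 2.34423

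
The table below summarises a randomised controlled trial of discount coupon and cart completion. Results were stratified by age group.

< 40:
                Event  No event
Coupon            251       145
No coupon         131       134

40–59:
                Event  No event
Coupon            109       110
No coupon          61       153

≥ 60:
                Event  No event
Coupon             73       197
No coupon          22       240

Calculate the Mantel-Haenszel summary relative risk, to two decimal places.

1.58

RR_MH = Σ(aᵢ·n₀ᵢ/nᵢ) / Σ(cᵢ·n₁ᵢ/nᵢ), with n₁ᵢ = aᵢ+bᵢ (exposed), n₀ᵢ = cᵢ+dᵢ (unexposed), nᵢ = n₁ᵢ+n₀ᵢ.
Stratum 1 (< 40): n₁ = 396, n₀ = 265, n = 661; a·n₀/n = 251·265/661 = 100.6278; c·n₁/n = 131·396/661 = 78.4811
Stratum 2 (40–59): n₁ = 219, n₀ = 214, n = 433; a·n₀/n = 109·214/433 = 53.8707; c·n₁/n = 61·219/433 = 30.8522
Stratum 3 (≥ 60): n₁ = 270, n₀ = 262, n = 532; a·n₀/n = 73·262/532 = 35.9511; c·n₁/n = 22·270/532 = 11.1654
RR_MH = (100.6278 + 53.8707 + 35.9511) / (78.4811 + 30.8522 + 11.1654) = 190.4496 / 120.4987 = 1.58051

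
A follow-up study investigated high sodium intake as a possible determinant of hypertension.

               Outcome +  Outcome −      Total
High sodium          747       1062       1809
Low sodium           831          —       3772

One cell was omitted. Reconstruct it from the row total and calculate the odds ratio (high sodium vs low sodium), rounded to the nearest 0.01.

The missing cell is in the unexposed row: 3772 − 831 = 2941.
So a = 747, b = 1062, c = 831, d = 2941.
OR = (a·d)/(b·c) = (747 × 2941) / (1062 × 831) = 2196927 / 882522 = 2.48937

2.49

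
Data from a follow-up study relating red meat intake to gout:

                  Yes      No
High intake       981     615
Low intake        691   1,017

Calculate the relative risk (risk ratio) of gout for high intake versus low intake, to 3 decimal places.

Cells: a = 981, b = 615, c = 691, d = 1017.
Risk in exposed = 981/1596 = 0.61466; risk in unexposed = 691/1708 = 0.40457.
RR = 0.61466 / 0.40457 = 1.51931
The risk among the exposed is 1.52 times that among the unexposed.

1.519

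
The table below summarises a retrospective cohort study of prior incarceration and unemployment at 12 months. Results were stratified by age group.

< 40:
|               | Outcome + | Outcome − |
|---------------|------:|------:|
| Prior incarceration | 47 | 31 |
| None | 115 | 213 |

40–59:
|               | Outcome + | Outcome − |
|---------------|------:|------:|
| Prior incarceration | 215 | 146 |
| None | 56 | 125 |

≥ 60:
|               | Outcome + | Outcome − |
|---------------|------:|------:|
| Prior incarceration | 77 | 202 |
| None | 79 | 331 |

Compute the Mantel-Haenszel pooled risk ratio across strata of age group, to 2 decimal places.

1.70

RR_MH = Σ(aᵢ·n₀ᵢ/nᵢ) / Σ(cᵢ·n₁ᵢ/nᵢ), with n₁ᵢ = aᵢ+bᵢ (exposed), n₀ᵢ = cᵢ+dᵢ (unexposed), nᵢ = n₁ᵢ+n₀ᵢ.
Stratum 1 (< 40): n₁ = 78, n₀ = 328, n = 406; a·n₀/n = 47·328/406 = 37.9704; c·n₁/n = 115·78/406 = 22.0936
Stratum 2 (40–59): n₁ = 361, n₀ = 181, n = 542; a·n₀/n = 215·181/542 = 71.7989; c·n₁/n = 56·361/542 = 37.2989
Stratum 3 (≥ 60): n₁ = 279, n₀ = 410, n = 689; a·n₀/n = 77·410/689 = 45.8200; c·n₁/n = 79·279/689 = 31.9898
RR_MH = (37.9704 + 71.7989 + 45.8200) / (22.0936 + 37.2989 + 31.9898) = 155.5894 / 91.3823 = 1.70262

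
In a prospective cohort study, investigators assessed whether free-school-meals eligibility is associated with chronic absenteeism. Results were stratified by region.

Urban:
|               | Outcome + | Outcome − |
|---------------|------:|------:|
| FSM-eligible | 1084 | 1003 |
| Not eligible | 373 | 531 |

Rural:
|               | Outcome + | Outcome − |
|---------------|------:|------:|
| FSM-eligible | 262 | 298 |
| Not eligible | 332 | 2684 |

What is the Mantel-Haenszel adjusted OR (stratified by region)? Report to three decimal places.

OR_MH = Σ(aᵢdᵢ/nᵢ) / Σ(bᵢcᵢ/nᵢ), where nᵢ is the stratum total.
Stratum 1 (Urban): n = 2991; a·d/n = 1084·531/2991 = 192.4453; b·c/n = 1003·373/2991 = 125.0816
Stratum 2 (Rural): n = 3576; a·d/n = 262·2684/3576 = 196.6465; b·c/n = 298·332/3576 = 27.6667
OR_MH = (192.4453 + 196.6465) / (125.0816 + 27.6667) = 389.0919 / 152.7482 = 2.54728

2.547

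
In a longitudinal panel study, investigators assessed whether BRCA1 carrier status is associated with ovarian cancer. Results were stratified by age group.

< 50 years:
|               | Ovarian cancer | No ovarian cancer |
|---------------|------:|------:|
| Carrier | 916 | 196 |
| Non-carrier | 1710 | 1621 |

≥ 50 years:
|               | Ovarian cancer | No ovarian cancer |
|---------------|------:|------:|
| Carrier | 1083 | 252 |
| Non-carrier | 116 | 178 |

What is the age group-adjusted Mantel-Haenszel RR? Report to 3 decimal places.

1.687

RR_MH = Σ(aᵢ·n₀ᵢ/nᵢ) / Σ(cᵢ·n₁ᵢ/nᵢ), with n₁ᵢ = aᵢ+bᵢ (exposed), n₀ᵢ = cᵢ+dᵢ (unexposed), nᵢ = n₁ᵢ+n₀ᵢ.
Stratum 1 (< 50 years): n₁ = 1112, n₀ = 3331, n = 4443; a·n₀/n = 916·3331/4443 = 686.7423; c·n₁/n = 1710·1112/4443 = 427.9811
Stratum 2 (≥ 50 years): n₁ = 1335, n₀ = 294, n = 1629; a·n₀/n = 1083·294/1629 = 195.4586; c·n₁/n = 116·1335/1629 = 95.0645
RR_MH = (686.7423 + 195.4586) / (427.9811 + 95.0645) = 882.2009 / 523.0456 = 1.68666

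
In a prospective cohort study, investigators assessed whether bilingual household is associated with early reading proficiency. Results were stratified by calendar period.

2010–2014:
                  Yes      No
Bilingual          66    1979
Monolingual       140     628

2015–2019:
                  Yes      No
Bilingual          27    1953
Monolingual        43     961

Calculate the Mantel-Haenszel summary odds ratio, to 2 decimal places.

0.19

OR_MH = Σ(aᵢdᵢ/nᵢ) / Σ(bᵢcᵢ/nᵢ), where nᵢ is the stratum total.
Stratum 1 (2010–2014): n = 2813; a·d/n = 66·628/2813 = 14.7344; b·c/n = 1979·140/2813 = 98.4927
Stratum 2 (2015–2019): n = 2984; a·d/n = 27·961/2984 = 8.6954; b·c/n = 1953·43/2984 = 28.1431
OR_MH = (14.7344 + 8.6954) / (98.4927 + 28.1431) = 23.4298 / 126.6358 = 0.18502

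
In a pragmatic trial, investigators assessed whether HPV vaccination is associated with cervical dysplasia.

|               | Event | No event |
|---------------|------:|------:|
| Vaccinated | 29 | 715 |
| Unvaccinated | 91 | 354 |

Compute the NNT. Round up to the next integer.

7

Risk in treated group = 29/744 = 0.03898; risk in control = 91/445 = 0.20449.
Absolute risk reduction = 0.20449 − 0.03898 = 0.16552
NNT = 1 / ARR = 1 / 0.16552 = 6.042 → round up → 7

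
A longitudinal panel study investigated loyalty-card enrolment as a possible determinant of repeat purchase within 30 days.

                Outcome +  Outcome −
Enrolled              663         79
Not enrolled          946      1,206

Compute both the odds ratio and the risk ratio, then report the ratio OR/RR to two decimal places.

Cells: a = 663, b = 79, c = 946, d = 1206.
OR = (663·1206)/(79·946) = 799578/74734 = 10.69899
Risk in exposed = 663/742 = 0.89353; risk in unexposed = 946/2152 = 0.43959; RR = 2.03264
OR/RR = 10.69899 / 2.03264 = 5.26359
The outcome is not rare, so the OR lies further from 1 than the RR.

5.26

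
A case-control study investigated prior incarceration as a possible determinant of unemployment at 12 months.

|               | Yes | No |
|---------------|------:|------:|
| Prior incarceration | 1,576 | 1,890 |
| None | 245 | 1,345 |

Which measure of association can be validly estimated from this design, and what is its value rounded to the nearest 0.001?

Cells: a = 1576, b = 1890, c = 245, d = 1345.
This is a case-control study: participants were sampled on outcome status, so risks in the source population cannot be estimated directly — relative risk is not valid here. The odds ratio is the appropriate measure.
OR = (a·d)/(b·c) = (1576 × 1345) / (1890 × 245) = 2119720 / 463050 = 4.57773

4.578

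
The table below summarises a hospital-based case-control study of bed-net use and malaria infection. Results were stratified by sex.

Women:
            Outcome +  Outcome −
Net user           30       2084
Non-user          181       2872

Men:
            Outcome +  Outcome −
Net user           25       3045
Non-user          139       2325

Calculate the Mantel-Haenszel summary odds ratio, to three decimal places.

OR_MH = Σ(aᵢdᵢ/nᵢ) / Σ(bᵢcᵢ/nᵢ), where nᵢ is the stratum total.
Stratum 1 (Women): n = 5167; a·d/n = 30·2872/5167 = 16.6751; b·c/n = 2084·181/5167 = 73.0025
Stratum 2 (Men): n = 5534; a·d/n = 25·2325/5534 = 10.5033; b·c/n = 3045·139/5534 = 76.4827
OR_MH = (16.6751 + 10.5033) / (73.0025 + 76.4827) = 27.1783 / 149.4852 = 0.18181

0.182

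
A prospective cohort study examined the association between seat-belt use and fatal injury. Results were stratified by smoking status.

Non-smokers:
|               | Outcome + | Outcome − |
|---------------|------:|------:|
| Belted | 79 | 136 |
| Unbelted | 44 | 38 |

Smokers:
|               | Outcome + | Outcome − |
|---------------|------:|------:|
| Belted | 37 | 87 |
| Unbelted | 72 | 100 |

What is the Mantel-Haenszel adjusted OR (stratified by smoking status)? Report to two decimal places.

0.55

OR_MH = Σ(aᵢdᵢ/nᵢ) / Σ(bᵢcᵢ/nᵢ), where nᵢ is the stratum total.
Stratum 1 (Non-smokers): n = 297; a·d/n = 79·38/297 = 10.1077; b·c/n = 136·44/297 = 20.1481
Stratum 2 (Smokers): n = 296; a·d/n = 37·100/296 = 12.5000; b·c/n = 87·72/296 = 21.1622
OR_MH = (10.1077 + 12.5000) / (20.1481 + 21.1622) = 22.6077 / 41.3103 = 0.54727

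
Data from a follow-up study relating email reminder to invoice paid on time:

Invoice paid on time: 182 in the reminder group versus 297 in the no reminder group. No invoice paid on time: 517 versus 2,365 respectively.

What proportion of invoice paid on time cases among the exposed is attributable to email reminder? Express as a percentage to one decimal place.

57.1

From the description: a = 182, b = 517, c = 297, d = 2365.
Risk in exposed = 182/699 = 0.26037; risk in unexposed = 297/2662 = 0.11157.
RR = 0.26037/0.11157 = 2.33370
AR% = (RR − 1)/RR × 100 = (2.33370 − 1)/2.33370 × 100 = 57.1497%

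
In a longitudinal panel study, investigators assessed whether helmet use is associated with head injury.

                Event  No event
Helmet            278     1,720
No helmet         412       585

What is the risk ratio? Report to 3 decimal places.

0.337

Cells: a = 278, b = 1720, c = 412, d = 585.
Risk in exposed = 278/1998 = 0.13914; risk in unexposed = 412/997 = 0.41324.
RR = 0.13914 / 0.41324 = 0.33670
The risk is 66% lower among the exposed than among the unexposed.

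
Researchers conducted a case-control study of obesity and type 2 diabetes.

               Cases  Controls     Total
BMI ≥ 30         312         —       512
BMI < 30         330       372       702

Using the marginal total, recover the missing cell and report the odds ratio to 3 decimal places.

The missing cell is in the exposed row: 512 − 312 = 200.
So a = 312, b = 200, c = 330, d = 372.
OR = (a·d)/(b·c) = (312 × 372) / (200 × 330) = 116064 / 66000 = 1.75855

1.759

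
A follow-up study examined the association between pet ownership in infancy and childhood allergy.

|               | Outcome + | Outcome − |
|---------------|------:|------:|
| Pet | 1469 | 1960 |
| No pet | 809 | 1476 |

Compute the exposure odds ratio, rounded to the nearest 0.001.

Cells: a = 1469, b = 1960, c = 809, d = 1476.
OR = (a·d)/(b·c) = (1469 × 1476) / (1960 × 809) = 2168244 / 1585640 = 1.36743
The odds of childhood allergy are about 1.37 times as high in the pet group.

1.367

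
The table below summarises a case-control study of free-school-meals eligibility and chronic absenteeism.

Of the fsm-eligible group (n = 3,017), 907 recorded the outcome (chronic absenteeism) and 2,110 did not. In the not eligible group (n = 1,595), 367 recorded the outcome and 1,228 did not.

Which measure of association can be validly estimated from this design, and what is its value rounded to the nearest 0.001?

From the description: a = 907, b = 2110, c = 367, d = 1228.
This is a case-control study: participants were sampled on outcome status, so risks in the source population cannot be estimated directly — relative risk is not valid here. The odds ratio is the appropriate measure.
OR = (a·d)/(b·c) = (907 × 1228) / (2110 × 367) = 1113796 / 774370 = 1.43833

1.438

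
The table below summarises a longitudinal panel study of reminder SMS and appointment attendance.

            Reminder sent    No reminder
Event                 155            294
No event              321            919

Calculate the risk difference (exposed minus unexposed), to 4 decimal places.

0.0833

Reading the table with exposure as columns: a = 155 (Reminder sent, case), b = 321 (Reminder sent, non-case), c = 294 (No reminder, case), d = 919.
Risk in exposed = 155/476 = 0.325630; risk in unexposed = 294/1213 = 0.242374.
Risk difference = 0.325630 − 0.242374 = 0.083256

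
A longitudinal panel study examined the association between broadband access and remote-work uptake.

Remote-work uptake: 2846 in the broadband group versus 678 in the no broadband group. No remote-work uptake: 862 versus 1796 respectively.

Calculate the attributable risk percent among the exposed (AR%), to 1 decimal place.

From the description: a = 2846, b = 862, c = 678, d = 1796.
Risk in exposed = 2846/3708 = 0.76753; risk in unexposed = 678/2474 = 0.27405.
RR = 0.76753/0.27405 = 2.80069
AR% = (RR − 1)/RR × 100 = (2.80069 − 1)/2.80069 × 100 = 64.2945%

64.3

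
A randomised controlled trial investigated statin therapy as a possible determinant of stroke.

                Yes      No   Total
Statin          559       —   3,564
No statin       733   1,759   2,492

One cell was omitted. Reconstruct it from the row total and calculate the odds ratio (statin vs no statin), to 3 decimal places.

0.446

The missing cell is in the exposed row: 3564 − 559 = 3005.
So a = 559, b = 3005, c = 733, d = 1759.
OR = (a·d)/(b·c) = (559 × 1759) / (3005 × 733) = 983281 / 2202665 = 0.44641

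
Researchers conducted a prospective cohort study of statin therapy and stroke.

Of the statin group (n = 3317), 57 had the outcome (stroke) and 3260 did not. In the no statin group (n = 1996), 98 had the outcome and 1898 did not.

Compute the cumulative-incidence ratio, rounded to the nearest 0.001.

0.350

From the description: a = 57, b = 3260, c = 98, d = 1898.
Risk in exposed = 57/3317 = 0.01718; risk in unexposed = 98/1996 = 0.04910.
RR = 0.01718 / 0.04910 = 0.35000
The risk is 65% lower among the exposed than among the unexposed.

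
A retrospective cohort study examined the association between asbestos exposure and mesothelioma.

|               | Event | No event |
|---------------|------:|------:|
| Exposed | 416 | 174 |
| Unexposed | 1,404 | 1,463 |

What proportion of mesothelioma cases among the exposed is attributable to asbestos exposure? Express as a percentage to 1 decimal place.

Cells: a = 416, b = 174, c = 1404, d = 1463.
Risk in exposed = 416/590 = 0.70508; risk in unexposed = 1404/2867 = 0.48971.
RR = 0.70508/0.48971 = 1.43980
AR% = (RR − 1)/RR × 100 = (1.43980 − 1)/1.43980 × 100 = 30.5459%

30.5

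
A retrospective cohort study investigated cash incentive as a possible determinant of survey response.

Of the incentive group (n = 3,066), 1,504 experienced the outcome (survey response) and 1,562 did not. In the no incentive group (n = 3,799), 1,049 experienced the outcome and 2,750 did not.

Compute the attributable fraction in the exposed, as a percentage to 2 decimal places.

From the description: a = 1504, b = 1562, c = 1049, d = 2750.
Risk in exposed = 1504/3066 = 0.49054; risk in unexposed = 1049/3799 = 0.27613.
RR = 0.49054/0.27613 = 1.77652
AR% = (RR − 1)/RR × 100 = (1.77652 − 1)/1.77652 × 100 = 43.7101%

43.71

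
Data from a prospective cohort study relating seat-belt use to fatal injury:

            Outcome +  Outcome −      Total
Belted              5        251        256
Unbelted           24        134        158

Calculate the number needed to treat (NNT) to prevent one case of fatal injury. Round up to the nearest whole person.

Risk in treated group = 5/256 = 0.01953; risk in control = 24/158 = 0.15190.
Absolute risk reduction = 0.15190 − 0.01953 = 0.13237
NNT = 1 / ARR = 1 / 0.13237 = 7.555 → round up → 8

8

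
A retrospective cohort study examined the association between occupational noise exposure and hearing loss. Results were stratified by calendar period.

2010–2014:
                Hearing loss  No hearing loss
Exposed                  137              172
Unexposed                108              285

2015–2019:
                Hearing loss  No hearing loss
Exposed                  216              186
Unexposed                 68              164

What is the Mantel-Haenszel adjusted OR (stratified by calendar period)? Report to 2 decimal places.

2.40

OR_MH = Σ(aᵢdᵢ/nᵢ) / Σ(bᵢcᵢ/nᵢ), where nᵢ is the stratum total.
Stratum 1 (2010–2014): n = 702; a·d/n = 137·285/702 = 55.6197; b·c/n = 172·108/702 = 26.4615
Stratum 2 (2015–2019): n = 634; a·d/n = 216·164/634 = 55.8738; b·c/n = 186·68/634 = 19.9495
OR_MH = (55.6197 + 55.8738) / (26.4615 + 19.9495) = 111.4935 / 46.4111 = 2.40230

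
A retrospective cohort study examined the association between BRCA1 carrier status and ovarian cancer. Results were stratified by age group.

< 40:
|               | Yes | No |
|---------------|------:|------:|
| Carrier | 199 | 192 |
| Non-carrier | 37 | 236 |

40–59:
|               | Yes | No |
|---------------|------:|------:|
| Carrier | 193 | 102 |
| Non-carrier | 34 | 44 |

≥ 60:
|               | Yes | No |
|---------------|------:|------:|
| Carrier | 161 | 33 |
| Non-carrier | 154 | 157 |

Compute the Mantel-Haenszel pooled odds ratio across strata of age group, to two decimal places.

OR_MH = Σ(aᵢdᵢ/nᵢ) / Σ(bᵢcᵢ/nᵢ), where nᵢ is the stratum total.
Stratum 1 (< 40): n = 664; a·d/n = 199·236/664 = 70.7289; b·c/n = 192·37/664 = 10.6988
Stratum 2 (40–59): n = 373; a·d/n = 193·44/373 = 22.7668; b·c/n = 102·34/373 = 9.2976
Stratum 3 (≥ 60): n = 505; a·d/n = 161·157/505 = 50.0535; b·c/n = 33·154/505 = 10.0634
OR_MH = (70.7289 + 22.7668 + 50.0535) / (10.6988 + 9.2976 + 10.0634) = 143.5491 / 30.0597 = 4.77546

4.78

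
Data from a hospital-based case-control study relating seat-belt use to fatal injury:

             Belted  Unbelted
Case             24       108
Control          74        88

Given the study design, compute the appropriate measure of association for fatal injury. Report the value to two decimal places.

Reading the table with exposure as columns: a = 24 (Belted, case), b = 74 (Belted, non-case), c = 108 (Unbelted, case), d = 88.
This is a hospital-based case-control study: participants were sampled on outcome status, so risks in the source population cannot be estimated directly — relative risk is not valid here. The odds ratio is the appropriate measure.
OR = (a·d)/(b·c) = (24 × 88) / (74 × 108) = 2112 / 7992 = 0.26426

0.26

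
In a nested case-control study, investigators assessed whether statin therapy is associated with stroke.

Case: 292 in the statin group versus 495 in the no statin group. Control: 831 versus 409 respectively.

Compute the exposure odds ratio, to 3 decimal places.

From the description: a = 292, b = 831, c = 495, d = 409.
OR = (a·d)/(b·c) = (292 × 409) / (831 × 495) = 119428 / 411345 = 0.29034
Exposure is associated with lower odds of stroke (OR = 0.29 < 1).

0.290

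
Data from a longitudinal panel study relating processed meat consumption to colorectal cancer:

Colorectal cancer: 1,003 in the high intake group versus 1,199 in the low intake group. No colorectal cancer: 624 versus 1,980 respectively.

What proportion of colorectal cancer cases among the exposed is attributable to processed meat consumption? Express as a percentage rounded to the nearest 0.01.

38.82

From the description: a = 1003, b = 624, c = 1199, d = 1980.
Risk in exposed = 1003/1627 = 0.61647; risk in unexposed = 1199/3179 = 0.37716.
RR = 0.61647/0.37716 = 1.63450
AR% = (RR − 1)/RR × 100 = (1.63450 − 1)/1.63450 × 100 = 38.8192%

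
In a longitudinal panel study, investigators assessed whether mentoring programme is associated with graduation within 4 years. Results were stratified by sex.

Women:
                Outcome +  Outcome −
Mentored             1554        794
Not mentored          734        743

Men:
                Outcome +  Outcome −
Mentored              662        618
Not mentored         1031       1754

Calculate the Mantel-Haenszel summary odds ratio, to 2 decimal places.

1.90

OR_MH = Σ(aᵢdᵢ/nᵢ) / Σ(bᵢcᵢ/nᵢ), where nᵢ is the stratum total.
Stratum 1 (Women): n = 3825; a·d/n = 1554·743/3825 = 301.8620; b·c/n = 794·734/3825 = 152.3650
Stratum 2 (Men): n = 4065; a·d/n = 662·1754/4065 = 285.6453; b·c/n = 618·1031/4065 = 156.7424
OR_MH = (301.8620 + 285.6453) / (152.3650 + 156.7424) = 587.5072 / 309.1074 = 1.90066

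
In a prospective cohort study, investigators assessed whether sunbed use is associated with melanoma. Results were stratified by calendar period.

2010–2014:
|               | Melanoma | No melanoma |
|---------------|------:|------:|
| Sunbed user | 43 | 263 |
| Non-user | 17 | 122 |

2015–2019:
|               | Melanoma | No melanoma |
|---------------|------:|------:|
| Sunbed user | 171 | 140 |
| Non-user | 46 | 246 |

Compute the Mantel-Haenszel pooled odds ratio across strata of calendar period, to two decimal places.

3.93

OR_MH = Σ(aᵢdᵢ/nᵢ) / Σ(bᵢcᵢ/nᵢ), where nᵢ is the stratum total.
Stratum 1 (2010–2014): n = 445; a·d/n = 43·122/445 = 11.7888; b·c/n = 263·17/445 = 10.0472
Stratum 2 (2015–2019): n = 603; a·d/n = 171·246/603 = 69.7612; b·c/n = 140·46/603 = 10.6799
OR_MH = (11.7888 + 69.7612) / (10.0472 + 10.6799) = 81.5500 / 20.7271 = 3.93446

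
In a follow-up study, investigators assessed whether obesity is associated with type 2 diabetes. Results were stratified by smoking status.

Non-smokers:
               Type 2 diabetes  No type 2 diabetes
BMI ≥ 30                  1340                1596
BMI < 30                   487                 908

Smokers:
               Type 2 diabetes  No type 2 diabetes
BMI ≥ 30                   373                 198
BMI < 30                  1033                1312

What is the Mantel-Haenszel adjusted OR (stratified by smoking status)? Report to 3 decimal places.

OR_MH = Σ(aᵢdᵢ/nᵢ) / Σ(bᵢcᵢ/nᵢ), where nᵢ is the stratum total.
Stratum 1 (Non-smokers): n = 4331; a·d/n = 1340·908/4331 = 280.9328; b·c/n = 1596·487/4331 = 179.4625
Stratum 2 (Smokers): n = 2916; a·d/n = 373·1312/2916 = 167.8244; b·c/n = 198·1033/2916 = 70.1420
OR_MH = (280.9328 + 167.8244) / (179.4625 + 70.1420) = 448.7572 / 249.6045 = 1.79787

1.798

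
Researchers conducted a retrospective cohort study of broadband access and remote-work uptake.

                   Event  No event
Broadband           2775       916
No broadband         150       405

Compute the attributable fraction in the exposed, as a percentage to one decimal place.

64.1

Cells: a = 2775, b = 916, c = 150, d = 405.
Risk in exposed = 2775/3691 = 0.75183; risk in unexposed = 150/555 = 0.27027.
RR = 0.75183/0.27027 = 2.78177
AR% = (RR − 1)/RR × 100 = (2.78177 − 1)/2.78177 × 100 = 64.0516%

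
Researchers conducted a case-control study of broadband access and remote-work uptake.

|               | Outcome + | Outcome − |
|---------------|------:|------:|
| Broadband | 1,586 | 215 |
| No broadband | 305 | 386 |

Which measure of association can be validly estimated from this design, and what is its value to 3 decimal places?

Cells: a = 1586, b = 215, c = 305, d = 386.
This is a case-control study: participants were sampled on outcome status, so risks in the source population cannot be estimated directly — relative risk is not valid here. The odds ratio is the appropriate measure.
OR = (a·d)/(b·c) = (1586 × 386) / (215 × 305) = 612196 / 65575 = 9.33581

9.336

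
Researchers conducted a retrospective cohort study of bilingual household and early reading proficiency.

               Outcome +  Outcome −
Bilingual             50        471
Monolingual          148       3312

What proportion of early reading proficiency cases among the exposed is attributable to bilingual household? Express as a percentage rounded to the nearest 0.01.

Cells: a = 50, b = 471, c = 148, d = 3312.
Risk in exposed = 50/521 = 0.09597; risk in unexposed = 148/3460 = 0.04277.
RR = 0.09597/0.04277 = 2.24361
AR% = (RR − 1)/RR × 100 = (2.24361 − 1)/2.24361 × 100 = 55.4289%

55.43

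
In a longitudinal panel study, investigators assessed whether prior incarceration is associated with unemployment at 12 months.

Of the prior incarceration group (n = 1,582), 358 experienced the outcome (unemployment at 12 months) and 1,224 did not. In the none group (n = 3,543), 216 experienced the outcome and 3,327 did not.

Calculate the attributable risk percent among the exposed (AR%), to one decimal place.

73.1

From the description: a = 358, b = 1224, c = 216, d = 3327.
Risk in exposed = 358/1582 = 0.22630; risk in unexposed = 216/3543 = 0.06097.
RR = 0.22630/0.06097 = 3.71188
AR% = (RR − 1)/RR × 100 = (3.71188 − 1)/3.71188 × 100 = 73.0595%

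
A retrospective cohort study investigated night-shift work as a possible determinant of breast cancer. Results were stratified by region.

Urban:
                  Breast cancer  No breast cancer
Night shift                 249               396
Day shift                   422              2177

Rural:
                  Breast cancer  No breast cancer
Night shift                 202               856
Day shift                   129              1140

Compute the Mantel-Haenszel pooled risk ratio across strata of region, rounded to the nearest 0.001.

2.172

RR_MH = Σ(aᵢ·n₀ᵢ/nᵢ) / Σ(cᵢ·n₁ᵢ/nᵢ), with n₁ᵢ = aᵢ+bᵢ (exposed), n₀ᵢ = cᵢ+dᵢ (unexposed), nᵢ = n₁ᵢ+n₀ᵢ.
Stratum 1 (Urban): n₁ = 645, n₀ = 2599, n = 3244; a·n₀/n = 249·2599/3244 = 199.4917; c·n₁/n = 422·645/3244 = 83.9057
Stratum 2 (Rural): n₁ = 1058, n₀ = 1269, n = 2327; a·n₀/n = 202·1269/2327 = 110.1581; c·n₁/n = 129·1058/2327 = 58.6515
RR_MH = (199.4917 + 110.1581) / (83.9057 + 58.6515) = 309.6498 / 142.5572 = 2.17211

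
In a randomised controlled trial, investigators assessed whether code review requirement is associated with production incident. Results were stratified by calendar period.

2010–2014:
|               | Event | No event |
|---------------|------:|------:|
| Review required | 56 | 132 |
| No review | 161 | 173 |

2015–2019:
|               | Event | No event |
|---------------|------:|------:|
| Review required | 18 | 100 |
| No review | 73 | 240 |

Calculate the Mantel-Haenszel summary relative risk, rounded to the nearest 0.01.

0.63

RR_MH = Σ(aᵢ·n₀ᵢ/nᵢ) / Σ(cᵢ·n₁ᵢ/nᵢ), with n₁ᵢ = aᵢ+bᵢ (exposed), n₀ᵢ = cᵢ+dᵢ (unexposed), nᵢ = n₁ᵢ+n₀ᵢ.
Stratum 1 (2010–2014): n₁ = 188, n₀ = 334, n = 522; a·n₀/n = 56·334/522 = 35.8314; c·n₁/n = 161·188/522 = 57.9847
Stratum 2 (2015–2019): n₁ = 118, n₀ = 313, n = 431; a·n₀/n = 18·313/431 = 13.0719; c·n₁/n = 73·118/431 = 19.9861
RR_MH = (35.8314 + 13.0719) / (57.9847 + 19.9861) = 48.9033 / 77.9708 = 0.62720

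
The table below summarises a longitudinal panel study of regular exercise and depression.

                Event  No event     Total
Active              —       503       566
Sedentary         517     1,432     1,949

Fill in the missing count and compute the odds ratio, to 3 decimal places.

0.347

The missing cell is in the exposed row: 566 − 503 = 63.
So a = 63, b = 503, c = 517, d = 1432.
OR = (a·d)/(b·c) = (63 × 1432) / (503 × 517) = 90216 / 260051 = 0.34692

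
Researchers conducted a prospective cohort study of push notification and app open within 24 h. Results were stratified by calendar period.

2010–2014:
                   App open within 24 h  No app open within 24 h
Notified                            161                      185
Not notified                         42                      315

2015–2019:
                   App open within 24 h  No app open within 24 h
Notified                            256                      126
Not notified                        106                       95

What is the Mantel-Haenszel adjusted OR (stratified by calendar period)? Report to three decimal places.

3.352

OR_MH = Σ(aᵢdᵢ/nᵢ) / Σ(bᵢcᵢ/nᵢ), where nᵢ is the stratum total.
Stratum 1 (2010–2014): n = 703; a·d/n = 161·315/703 = 72.1408; b·c/n = 185·42/703 = 11.0526
Stratum 2 (2015–2019): n = 583; a·d/n = 256·95/583 = 41.7153; b·c/n = 126·106/583 = 22.9091
OR_MH = (72.1408 + 41.7153) / (11.0526 + 22.9091) = 113.8561 / 33.9617 = 3.35248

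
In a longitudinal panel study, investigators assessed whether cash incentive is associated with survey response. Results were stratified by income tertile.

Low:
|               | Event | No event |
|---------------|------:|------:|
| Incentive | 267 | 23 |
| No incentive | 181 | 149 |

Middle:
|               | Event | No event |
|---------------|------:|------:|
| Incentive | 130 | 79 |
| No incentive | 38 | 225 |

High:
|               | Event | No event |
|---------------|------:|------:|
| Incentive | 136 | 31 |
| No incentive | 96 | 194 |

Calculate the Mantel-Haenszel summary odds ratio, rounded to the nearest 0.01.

9.39

OR_MH = Σ(aᵢdᵢ/nᵢ) / Σ(bᵢcᵢ/nᵢ), where nᵢ is the stratum total.
Stratum 1 (Low): n = 620; a·d/n = 267·149/620 = 64.1661; b·c/n = 23·181/620 = 6.7145
Stratum 2 (Middle): n = 472; a·d/n = 130·225/472 = 61.9703; b·c/n = 79·38/472 = 6.3602
Stratum 3 (High): n = 457; a·d/n = 136·194/457 = 57.7330; b·c/n = 31·96/457 = 6.5120
OR_MH = (64.1661 + 61.9703 + 57.7330) / (6.7145 + 6.3602 + 6.5120) = 183.8695 / 19.5867 = 9.38746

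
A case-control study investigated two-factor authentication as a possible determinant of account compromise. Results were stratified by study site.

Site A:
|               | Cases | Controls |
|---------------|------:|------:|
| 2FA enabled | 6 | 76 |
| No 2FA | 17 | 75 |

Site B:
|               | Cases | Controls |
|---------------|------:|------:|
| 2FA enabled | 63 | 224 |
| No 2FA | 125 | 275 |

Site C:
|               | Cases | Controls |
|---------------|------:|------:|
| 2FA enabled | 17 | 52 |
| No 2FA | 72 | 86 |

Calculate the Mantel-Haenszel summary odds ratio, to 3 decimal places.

OR_MH = Σ(aᵢdᵢ/nᵢ) / Σ(bᵢcᵢ/nᵢ), where nᵢ is the stratum total.
Stratum 1 (Site A): n = 174; a·d/n = 6·75/174 = 2.5862; b·c/n = 76·17/174 = 7.4253
Stratum 2 (Site B): n = 687; a·d/n = 63·275/687 = 25.2183; b·c/n = 224·125/687 = 40.7569
Stratum 3 (Site C): n = 227; a·d/n = 17·86/227 = 6.4405; b·c/n = 52·72/227 = 16.4934
OR_MH = (2.5862 + 25.2183 + 6.4405) / (7.4253 + 40.7569 + 16.4934) = 34.2451 / 64.6756 = 0.52949

0.529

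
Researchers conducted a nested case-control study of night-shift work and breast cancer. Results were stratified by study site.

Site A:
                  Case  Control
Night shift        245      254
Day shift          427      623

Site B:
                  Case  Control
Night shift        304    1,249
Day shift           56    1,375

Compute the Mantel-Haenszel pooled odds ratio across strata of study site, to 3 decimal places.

2.553

OR_MH = Σ(aᵢdᵢ/nᵢ) / Σ(bᵢcᵢ/nᵢ), where nᵢ is the stratum total.
Stratum 1 (Site A): n = 1549; a·d/n = 245·623/1549 = 98.5378; b·c/n = 254·427/1549 = 70.0181
Stratum 2 (Site B): n = 2984; a·d/n = 304·1375/2984 = 140.0804; b·c/n = 1249·56/2984 = 23.4397
OR_MH = (98.5378 + 140.0804) / (70.0181 + 23.4397) = 238.6182 / 93.4578 = 2.55322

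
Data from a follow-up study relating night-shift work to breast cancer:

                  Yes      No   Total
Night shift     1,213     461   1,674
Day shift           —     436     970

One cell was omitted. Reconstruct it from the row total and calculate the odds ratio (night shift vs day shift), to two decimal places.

The missing cell is in the unexposed row: 970 − 436 = 534.
So a = 1213, b = 461, c = 534, d = 436.
OR = (a·d)/(b·c) = (1213 × 436) / (461 × 534) = 528868 / 246174 = 2.14835

2.15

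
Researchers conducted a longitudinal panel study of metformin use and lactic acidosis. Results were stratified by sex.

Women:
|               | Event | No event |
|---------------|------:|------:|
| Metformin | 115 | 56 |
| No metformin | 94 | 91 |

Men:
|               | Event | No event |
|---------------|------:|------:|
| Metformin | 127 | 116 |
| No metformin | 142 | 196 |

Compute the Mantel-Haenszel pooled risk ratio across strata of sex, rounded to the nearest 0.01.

1.28

RR_MH = Σ(aᵢ·n₀ᵢ/nᵢ) / Σ(cᵢ·n₁ᵢ/nᵢ), with n₁ᵢ = aᵢ+bᵢ (exposed), n₀ᵢ = cᵢ+dᵢ (unexposed), nᵢ = n₁ᵢ+n₀ᵢ.
Stratum 1 (Women): n₁ = 171, n₀ = 185, n = 356; a·n₀/n = 115·185/356 = 59.7612; c·n₁/n = 94·171/356 = 45.1517
Stratum 2 (Men): n₁ = 243, n₀ = 338, n = 581; a·n₀/n = 127·338/581 = 73.8830; c·n₁/n = 142·243/581 = 59.3907
RR_MH = (59.7612 + 73.8830) / (45.1517 + 59.3907) = 133.6442 / 104.5424 = 1.27837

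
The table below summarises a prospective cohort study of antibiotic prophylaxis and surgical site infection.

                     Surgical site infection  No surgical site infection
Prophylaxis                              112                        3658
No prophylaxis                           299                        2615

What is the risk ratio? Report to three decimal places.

Cells: a = 112, b = 3658, c = 299, d = 2615.
Risk in exposed = 112/3770 = 0.02971; risk in unexposed = 299/2914 = 0.10261.
RR = 0.02971 / 0.10261 = 0.28953
The risk is 71% lower among the exposed than among the unexposed.

0.290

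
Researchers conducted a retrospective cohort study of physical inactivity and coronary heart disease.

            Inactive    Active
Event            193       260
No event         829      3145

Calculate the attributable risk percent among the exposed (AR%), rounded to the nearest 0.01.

Reading the table with exposure as columns: a = 193 (Inactive, case), b = 829 (Inactive, non-case), c = 260 (Active, case), d = 3145.
Risk in exposed = 193/1022 = 0.18885; risk in unexposed = 260/3405 = 0.07636.
RR = 0.18885/0.07636 = 2.47315
AR% = (RR − 1)/RR × 100 = (2.47315 − 1)/2.47315 × 100 = 59.5657%

59.57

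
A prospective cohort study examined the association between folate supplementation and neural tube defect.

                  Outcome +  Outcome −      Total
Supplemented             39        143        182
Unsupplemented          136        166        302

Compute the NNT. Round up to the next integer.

Risk in treated group = 39/182 = 0.21429; risk in control = 136/302 = 0.45033.
Absolute risk reduction = 0.45033 − 0.21429 = 0.23605
NNT = 1 / ARR = 1 / 0.23605 = 4.236 → round up → 5

5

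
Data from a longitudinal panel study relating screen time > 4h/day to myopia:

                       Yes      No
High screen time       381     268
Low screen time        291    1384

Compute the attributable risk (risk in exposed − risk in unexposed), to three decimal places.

Cells: a = 381, b = 268, c = 291, d = 1384.
Risk in exposed = 381/649 = 0.587057; risk in unexposed = 291/1675 = 0.173731.
Risk difference = 0.587057 − 0.173731 = 0.413326

0.413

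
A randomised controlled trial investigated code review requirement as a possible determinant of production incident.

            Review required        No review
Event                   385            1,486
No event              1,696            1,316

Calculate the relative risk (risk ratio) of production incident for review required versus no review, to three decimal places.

0.349

Reading the table with exposure as columns: a = 385 (Review required, case), b = 1696 (Review required, non-case), c = 1486 (No review, case), d = 1316.
Risk in exposed = 385/2081 = 0.18501; risk in unexposed = 1486/2802 = 0.53034.
RR = 0.18501 / 0.53034 = 0.34885
The risk is 65% lower among the exposed than among the unexposed.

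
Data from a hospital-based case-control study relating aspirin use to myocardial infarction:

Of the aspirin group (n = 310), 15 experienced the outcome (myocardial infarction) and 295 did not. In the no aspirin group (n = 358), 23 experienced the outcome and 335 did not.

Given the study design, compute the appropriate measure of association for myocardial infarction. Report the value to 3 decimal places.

From the description: a = 15, b = 295, c = 23, d = 335.
This is a hospital-based case-control study: participants were sampled on outcome status, so risks in the source population cannot be estimated directly — relative risk is not valid here. The odds ratio is the appropriate measure.
OR = (a·d)/(b·c) = (15 × 335) / (295 × 23) = 5025 / 6785 = 0.74060

0.741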